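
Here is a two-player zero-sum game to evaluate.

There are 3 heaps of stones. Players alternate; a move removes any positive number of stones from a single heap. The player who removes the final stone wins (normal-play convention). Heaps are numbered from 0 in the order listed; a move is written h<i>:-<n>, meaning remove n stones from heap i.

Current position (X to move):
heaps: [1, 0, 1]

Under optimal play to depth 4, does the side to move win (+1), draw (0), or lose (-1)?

p1 X@[(1,0,1)]: h0:-1[(0,0,1)]-1* h2:-1[(1,0,0)]-1
p2 O@[(0,0,1)]: h2:-1[(0,0,0)]+1*
p3 X@[(0,0,0)] terminal -1; root [(1,0,1)] d4

value((1,0,1), X) = -1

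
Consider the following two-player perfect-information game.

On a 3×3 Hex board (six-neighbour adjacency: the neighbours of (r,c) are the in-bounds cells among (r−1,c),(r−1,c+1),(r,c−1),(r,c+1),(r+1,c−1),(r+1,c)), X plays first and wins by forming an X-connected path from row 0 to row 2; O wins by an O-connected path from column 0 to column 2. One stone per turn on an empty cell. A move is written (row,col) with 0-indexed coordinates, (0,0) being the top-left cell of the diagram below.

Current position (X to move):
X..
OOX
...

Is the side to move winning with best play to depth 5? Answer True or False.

ply 1, X at X../OOX/... | (0,1)=-1→XX./OOX/...; (0,2)=+1→X.X/OOX/...*; (2,0)=-1→X../OOX/X..; (2,1)=-1→X../OOX/.X.; (2,2)=-1→X../OOX/..X
ply 2, O at X.X/OOX/... | (0,1)=-1→XOX/OOX/...*; (2,0)=-1→X.X/OOX/O..; (2,1)=-1→X.X/OOX/.O.; (2,2)=-1→X.X/OOX/..O
ply 3, X at XOX/OOX/... | (2,0)=+1→XOX/OOX/X..*; (2,1)=+1→XOX/OOX/.X.; (2,2)=+1→XOX/OOX/..X
ply 4, O at XOX/OOX/X.. | (2,1)=-1→XOX/OOX/XO.*; (2,2)=-1→XOX/OOX/X.O
ply 5, X at XOX/OOX/XO. | (2,2)=+1→XOX/OOX/XOX*
ply 6: XOX/OOX/XOX is terminal -1 (O); from X../OOX/... depth 5

X winning at [X../OOX/...]: True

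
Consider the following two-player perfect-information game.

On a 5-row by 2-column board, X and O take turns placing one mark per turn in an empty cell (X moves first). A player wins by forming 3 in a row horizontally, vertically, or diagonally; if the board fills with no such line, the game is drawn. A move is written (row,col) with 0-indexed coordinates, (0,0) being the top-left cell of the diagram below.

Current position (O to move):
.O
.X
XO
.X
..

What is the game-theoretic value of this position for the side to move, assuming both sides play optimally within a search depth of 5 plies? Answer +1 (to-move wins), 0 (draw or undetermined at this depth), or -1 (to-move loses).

[.O/.X/XO/.X/..] O move#1: (0,0):-1/OO/.X/XO/.X/.., (1,0):+0/.O/OX/XO/.X/..*, (3,0):+0/.O/.X/XO/OX/.., (4,0):-1/.O/.X/XO/.X/O., (4,1):-1/.O/.X/XO/.X/.O
[.O/OX/XO/.X/..] X move#2: (0,0):+0/XO/OX/XO/.X/..*, (3,0):+0/.O/OX/XO/XX/.., (4,0):+0/.O/OX/XO/.X/X., (4,1):+0/.O/OX/XO/.X/.X
[XO/OX/XO/.X/..] O move#3: (3,0):+0/XO/OX/XO/OX/..*, (4,0):+0/XO/OX/XO/.X/O., (4,1):+0/XO/OX/XO/.X/.O
[XO/OX/XO/OX/..] X move#4: (4,0):+0/XO/OX/XO/OX/X.*, (4,1):+0/XO/OX/XO/OX/.X
[XO/OX/XO/OX/X.] O move#5: (4,1):+0/XO/OX/XO/OX/XO*
[XO/OX/XO/OX/XO] end (terminal +0, X#6); searched .O/.X/XO/.X/.. to 5

value(.O/.X/XO/.X/.., O) = 0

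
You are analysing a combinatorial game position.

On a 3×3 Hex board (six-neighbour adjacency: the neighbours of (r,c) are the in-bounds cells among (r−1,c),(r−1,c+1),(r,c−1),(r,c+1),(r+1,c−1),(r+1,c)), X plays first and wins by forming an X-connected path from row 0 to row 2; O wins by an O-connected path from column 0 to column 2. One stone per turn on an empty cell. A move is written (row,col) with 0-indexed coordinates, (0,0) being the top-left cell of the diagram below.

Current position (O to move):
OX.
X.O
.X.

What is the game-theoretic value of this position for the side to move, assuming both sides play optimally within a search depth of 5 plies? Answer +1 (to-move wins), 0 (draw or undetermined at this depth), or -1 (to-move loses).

p1 O@[OX./X.O/.X.]: (0,2)[OXO/X.O/.X.]-1* (1,1)[OX./XOO/.X.]-1 (2,0)[OX./X.O/OX.]-1 (2,2)[OX./X.O/.XO]-1
p2 X@[OXO/X.O/.X.]: (1,1)[OXO/XXO/.X.]+1* (2,0)[OXO/X.O/XX.]+1 (2,2)[OXO/X.O/.XX]+1
p3 O@[OXO/XXO/.X.] terminal -1; root [OX./X.O/.X.] d5

value(OX./X.O/.X., O) = -1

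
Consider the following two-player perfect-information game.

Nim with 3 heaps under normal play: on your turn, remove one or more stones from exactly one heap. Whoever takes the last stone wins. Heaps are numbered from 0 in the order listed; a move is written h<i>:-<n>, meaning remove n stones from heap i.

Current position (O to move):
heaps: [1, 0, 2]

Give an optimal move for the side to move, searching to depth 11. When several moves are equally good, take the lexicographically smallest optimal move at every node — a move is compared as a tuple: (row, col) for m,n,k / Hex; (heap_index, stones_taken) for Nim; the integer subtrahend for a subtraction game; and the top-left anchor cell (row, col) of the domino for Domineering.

O's best at [(1,0,2)]: h2:-1

[(1,0,2)] O move#1: h0:-1:-1/(0,0,2), h2:-1:+1/(1,0,1)*, h2:-2:-1/(1,0,0)
[(1,0,1)] X move#2: h0:-1:-1/(0,0,1)*, h2:-1:-1/(1,0,0)
[(0,0,1)] O move#3: h2:-1:+1/(0,0,0)*
[(0,0,0)] end (terminal -1, X#4); searched (1,0,2) to 11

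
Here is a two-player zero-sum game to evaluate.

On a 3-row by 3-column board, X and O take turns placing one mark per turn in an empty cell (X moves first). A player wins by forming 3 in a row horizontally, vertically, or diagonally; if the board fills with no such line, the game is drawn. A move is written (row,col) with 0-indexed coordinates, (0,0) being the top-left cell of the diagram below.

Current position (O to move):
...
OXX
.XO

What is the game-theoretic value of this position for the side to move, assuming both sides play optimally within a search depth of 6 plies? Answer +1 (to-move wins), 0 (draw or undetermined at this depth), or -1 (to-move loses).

p1 O@[.../OXX/.XO]: (0,0)[O../OXX/.XO]-1 (0,1)[.O./OXX/.XO]+0* (0,2)[..O/OXX/.XO]-1 (2,0)[.../OXX/OXO]-1
p2 X@[.O./OXX/.XO]: (0,0)[XO./OXX/.XO]+0* (0,2)[.OX/OXX/.XO]+0 (2,0)[.O./OXX/XXO]+0
p3 O@[XO./OXX/.XO]: (0,2)[XOO/OXX/.XO]+0* (2,0)[XO./OXX/OXO]+0
p4 X@[XOO/OXX/.XO]: (2,0)[XOO/OXX/XXO]+0*
p5 O@[XOO/OXX/XXO] terminal +0; root [.../OXX/.XO] d6

value(.../OXX/.XO, O) = 0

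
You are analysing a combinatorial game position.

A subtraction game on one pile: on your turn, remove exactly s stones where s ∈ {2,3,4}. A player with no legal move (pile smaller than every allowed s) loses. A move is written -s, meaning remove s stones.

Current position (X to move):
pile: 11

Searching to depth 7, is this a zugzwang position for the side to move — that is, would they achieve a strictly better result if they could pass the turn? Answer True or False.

p1 X@[11]: -2[9]-1 -3[8]-1 -4[7]+1*
p2 O@[7]: -2[5]-1* -3[4]-1 -4[3]-1
p3 X@[5]: -2[3]-1 -3[2]-1 -4[1]+1*
p4 O@[1] terminal -1; root [11] d7
suppose X passes — search the same position with O to move:
pass> p1 O@[11]: -2[9]-1 -3[8]-1 -4[7]+1*
pass> p2 X@[7]: -2[5]-1* -3[4]-1 -4[3]-1
pass> p3 O@[5]: -2[3]-1 -3[2]-1 -4[1]+1*
pass> p4 X@[1] terminal -1; root [11] d7
for X: play +1, pass -1

zugzwang(11, X) = False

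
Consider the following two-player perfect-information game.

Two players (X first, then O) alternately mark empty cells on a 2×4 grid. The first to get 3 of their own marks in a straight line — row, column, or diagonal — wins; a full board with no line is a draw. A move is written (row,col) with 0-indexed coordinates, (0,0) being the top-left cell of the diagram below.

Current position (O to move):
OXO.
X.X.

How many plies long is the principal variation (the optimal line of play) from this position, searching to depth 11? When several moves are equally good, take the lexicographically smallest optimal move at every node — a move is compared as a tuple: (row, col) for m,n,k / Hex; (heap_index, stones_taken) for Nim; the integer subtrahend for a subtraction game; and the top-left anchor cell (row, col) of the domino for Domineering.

[OXO./X.X.] O move#1: (0,3):-1/OXOO/X.X., (1,1):+0/OXO./XOX.*, (1,3):-1/OXO./X.XO
[OXO./XOX.] X move#2: (0,3):+0/OXOX/XOX.*, (1,3):+0/OXO./XOXX
[OXOX/XOX.] O move#3: (1,3):+0/OXOX/XOXO*
[OXOX/XOXO] end (terminal +0, X#4); searched OXO./X.X. to 11

PV length from [OXO./X.X.]: 3 plies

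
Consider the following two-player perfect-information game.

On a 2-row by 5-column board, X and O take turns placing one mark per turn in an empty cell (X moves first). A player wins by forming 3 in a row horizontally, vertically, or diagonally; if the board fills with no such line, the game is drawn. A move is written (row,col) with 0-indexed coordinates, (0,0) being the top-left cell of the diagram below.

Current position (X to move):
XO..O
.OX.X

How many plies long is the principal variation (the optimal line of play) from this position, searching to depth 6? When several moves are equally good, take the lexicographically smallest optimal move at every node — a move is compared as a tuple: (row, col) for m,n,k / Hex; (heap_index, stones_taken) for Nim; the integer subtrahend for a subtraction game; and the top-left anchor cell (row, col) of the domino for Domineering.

ply 1, X at XO..O/.OX.X | (0,2)=+0→XOX.O/.OX.X; (0,3)=+0→XO.XO/.OX.X; (1,0)=+0→XO..O/XOX.X; (1,3)=+1→XO..O/.OXXX*
ply 2: XO..O/.OXXX is terminal -1 (O); from XO..O/.OX.X depth 6

PV length from [XO..O/.OX.X]: 1 ply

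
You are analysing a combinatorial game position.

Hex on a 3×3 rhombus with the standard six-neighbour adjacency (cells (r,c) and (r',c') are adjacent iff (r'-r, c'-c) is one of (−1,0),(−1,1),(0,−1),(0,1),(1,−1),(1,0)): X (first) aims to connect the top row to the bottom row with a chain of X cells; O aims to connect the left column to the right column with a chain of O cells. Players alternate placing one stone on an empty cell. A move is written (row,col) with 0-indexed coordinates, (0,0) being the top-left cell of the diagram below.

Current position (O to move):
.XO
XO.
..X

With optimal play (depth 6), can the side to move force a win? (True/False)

[.XO/XO./..X] O move#1: (0,0):-1/OXO/XO./..X, (1,2):-1/.XO/XOO/..X, (2,0):+1/.XO/XO./O.X*, (2,1):-1/.XO/XO./.OX
[.XO/XO./O.X] end (terminal -1, X#2); searched .XO/XO./..X to 6

O winning at [.XO/XO./..X]: True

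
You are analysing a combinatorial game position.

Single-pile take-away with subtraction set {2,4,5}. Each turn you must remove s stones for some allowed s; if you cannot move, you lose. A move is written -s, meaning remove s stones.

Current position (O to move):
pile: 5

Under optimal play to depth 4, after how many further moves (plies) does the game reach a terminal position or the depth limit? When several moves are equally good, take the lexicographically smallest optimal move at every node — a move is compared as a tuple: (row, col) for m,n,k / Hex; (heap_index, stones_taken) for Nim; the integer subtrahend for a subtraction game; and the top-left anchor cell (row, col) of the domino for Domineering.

PV length from [5]: 1 ply

ply 1, O at 5 | -2=-1→3; -4=+1→1*; -5=+1→0
ply 2: 1 is terminal -1 (X); from 5 depth 4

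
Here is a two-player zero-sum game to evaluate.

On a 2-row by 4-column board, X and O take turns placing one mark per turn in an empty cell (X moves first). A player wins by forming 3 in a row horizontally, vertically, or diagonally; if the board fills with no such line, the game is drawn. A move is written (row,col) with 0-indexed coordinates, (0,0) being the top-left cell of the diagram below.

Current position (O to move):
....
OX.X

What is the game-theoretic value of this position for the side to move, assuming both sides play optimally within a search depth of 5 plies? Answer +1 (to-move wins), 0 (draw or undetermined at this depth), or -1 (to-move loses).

p1 O@[..../OX.X]: (0,0)[O.../OX.X]-1 (0,1)[.O../OX.X]-1 (0,2)[..O./OX.X]-1 (0,3)[...O/OX.X]-1 (1,2)[..../OXOX]+0*
p2 X@[..../OXOX]: (0,0)[X.../OXOX]+0* (0,1)[.X../OXOX]+0 (0,2)[..X./OXOX]+0 (0,3)[...X/OXOX]+0
p3 O@[X.../OXOX]: (0,1)[XO../OXOX]+0* (0,2)[X.O./OXOX]+0 (0,3)[X..O/OXOX]+0
p4 X@[XO../OXOX]: (0,2)[XOX./OXOX]+0* (0,3)[XO.X/OXOX]+0
p5 O@[XOX./OXOX]: (0,3)[XOXO/OXOX]+0*
p6 X@[XOXO/OXOX] terminal +0; root [..../OX.X] d5

value(..../OX.X, O) = 0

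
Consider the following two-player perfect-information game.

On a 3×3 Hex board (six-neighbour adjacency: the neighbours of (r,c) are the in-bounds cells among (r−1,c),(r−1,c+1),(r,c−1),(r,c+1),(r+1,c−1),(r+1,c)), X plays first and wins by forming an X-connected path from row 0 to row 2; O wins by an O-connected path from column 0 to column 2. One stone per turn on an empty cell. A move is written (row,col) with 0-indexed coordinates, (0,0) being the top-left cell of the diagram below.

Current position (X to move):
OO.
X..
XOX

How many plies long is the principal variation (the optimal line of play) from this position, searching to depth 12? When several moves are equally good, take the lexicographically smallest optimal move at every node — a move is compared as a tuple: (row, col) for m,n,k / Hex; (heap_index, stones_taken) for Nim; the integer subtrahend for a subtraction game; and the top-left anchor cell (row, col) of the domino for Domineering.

ply 1, X at OO./X../XOX | (0,2)=+1→OOX/X../XOX*; (1,1)=-1→OO./XX./XOX; (1,2)=-1→OO./X.X/XOX
ply 2, O at OOX/X../XOX | (1,1)=-1→OOX/XO./XOX*; (1,2)=-1→OOX/X.O/XOX
ply 3, X at OOX/XO./XOX | (1,2)=+1→OOX/XOX/XOX*
ply 4: OOX/XOX/XOX is terminal -1 (O); from OO./X../XOX depth 12

PV length from [OO./X../XOX]: 3 plies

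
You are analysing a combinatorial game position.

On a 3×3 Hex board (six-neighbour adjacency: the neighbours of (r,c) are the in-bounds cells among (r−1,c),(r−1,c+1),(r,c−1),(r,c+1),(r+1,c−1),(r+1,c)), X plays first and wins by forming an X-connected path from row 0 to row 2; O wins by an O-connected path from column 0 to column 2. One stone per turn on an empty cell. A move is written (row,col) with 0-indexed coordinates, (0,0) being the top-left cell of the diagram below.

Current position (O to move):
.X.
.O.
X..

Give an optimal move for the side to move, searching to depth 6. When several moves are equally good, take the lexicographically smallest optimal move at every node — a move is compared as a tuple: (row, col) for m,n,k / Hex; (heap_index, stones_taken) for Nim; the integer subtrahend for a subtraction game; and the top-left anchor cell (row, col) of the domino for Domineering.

O's best at [.X./.O./X..]: (1,0)

ply 1, O at .X./.O./X.. | (0,0)=-1→OX./.O./X..; (0,2)=-1→.XO/.O./X..; (1,0)=+1→.X./OO./X..*; (1,2)=-1→.X./.OO/X..; (2,1)=-1→.X./.O./XO.; (2,2)=-1→.X./.O./X.O
ply 2, X at .X./OO./X.. | (0,0)=-1→XX./OO./X..*; (0,2)=-1→.XX/OO./X..; (1,2)=-1→.X./OOX/X..; (2,1)=-1→.X./OO./XX.; (2,2)=-1→.X./OO./X.X
ply 3, O at XX./OO./X.. | (0,2)=+1→XXO/OO./X..*; (1,2)=+1→XX./OOO/X..; (2,1)=+1→XX./OO./XO.; (2,2)=+1→XX./OO./X.O
ply 4: XXO/OO./X.. is terminal -1 (X); from .X./.O./X.. depth 6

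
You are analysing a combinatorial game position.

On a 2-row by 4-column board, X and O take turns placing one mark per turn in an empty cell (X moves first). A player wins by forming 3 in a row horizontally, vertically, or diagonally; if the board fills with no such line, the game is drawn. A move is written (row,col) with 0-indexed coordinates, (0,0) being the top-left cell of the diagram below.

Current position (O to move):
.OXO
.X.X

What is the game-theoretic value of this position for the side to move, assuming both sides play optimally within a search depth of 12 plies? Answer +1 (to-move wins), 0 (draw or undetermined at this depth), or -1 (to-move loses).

value(.OXO/.X.X, O) = 0

ply 1, O at .OXO/.X.X | (0,0)=-1→OOXO/.X.X; (1,0)=-1→.OXO/OX.X; (1,2)=+0→.OXO/.XOX*
ply 2, X at .OXO/.XOX | (0,0)=+0→XOXO/.XOX*; (1,0)=+0→.OXO/XXOX
ply 3, O at XOXO/.XOX | (1,0)=+0→XOXO/OXOX*
ply 4: XOXO/OXOX is terminal +0 (X); from .OXO/.X.X depth 12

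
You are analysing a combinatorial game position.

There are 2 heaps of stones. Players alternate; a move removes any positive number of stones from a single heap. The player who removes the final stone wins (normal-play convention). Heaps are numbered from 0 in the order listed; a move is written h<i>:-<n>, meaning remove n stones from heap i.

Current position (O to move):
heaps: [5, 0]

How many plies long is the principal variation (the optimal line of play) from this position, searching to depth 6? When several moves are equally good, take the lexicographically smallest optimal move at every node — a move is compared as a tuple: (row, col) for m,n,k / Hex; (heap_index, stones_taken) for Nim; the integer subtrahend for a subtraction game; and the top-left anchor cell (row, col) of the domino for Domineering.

[(5,0)] O move#1: h0:-1:-1/(4,0), h0:-2:-1/(3,0), h0:-3:-1/(2,0), h0:-4:-1/(1,0), h0:-5:+1/(0,0)*
[(0,0)] end (terminal -1, X#2); searched (5,0) to 6

PV length from [(5,0)]: 1 ply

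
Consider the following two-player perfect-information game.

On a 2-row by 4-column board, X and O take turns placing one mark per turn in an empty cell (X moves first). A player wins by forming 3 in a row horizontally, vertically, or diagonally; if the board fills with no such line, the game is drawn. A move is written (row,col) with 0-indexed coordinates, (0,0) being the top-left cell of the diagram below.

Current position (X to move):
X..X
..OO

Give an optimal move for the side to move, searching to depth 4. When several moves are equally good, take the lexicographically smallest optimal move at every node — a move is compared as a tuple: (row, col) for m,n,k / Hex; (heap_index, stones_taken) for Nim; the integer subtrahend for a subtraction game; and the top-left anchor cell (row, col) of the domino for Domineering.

X's best at [X..X/..OO]: (1,1)

[X..X/..OO] X move#1: (0,1):-1/XX.X/..OO, (0,2):-1/X.XX/..OO, (1,0):-1/X..X/X.OO, (1,1):+0/X..X/.XOO*
[X..X/.XOO] O move#2: (0,1):+0/XO.X/.XOO*, (0,2):+0/X.OX/.XOO, (1,0):+0/X..X/OXOO
[XO.X/.XOO] X move#3: (0,2):+0/XOXX/.XOO*, (1,0):+0/XO.X/XXOO
[XOXX/.XOO] O move#4: (1,0):+0/XOXX/OXOO*
[XOXX/OXOO] end (terminal +0, X#5); searched X..X/..OO to 4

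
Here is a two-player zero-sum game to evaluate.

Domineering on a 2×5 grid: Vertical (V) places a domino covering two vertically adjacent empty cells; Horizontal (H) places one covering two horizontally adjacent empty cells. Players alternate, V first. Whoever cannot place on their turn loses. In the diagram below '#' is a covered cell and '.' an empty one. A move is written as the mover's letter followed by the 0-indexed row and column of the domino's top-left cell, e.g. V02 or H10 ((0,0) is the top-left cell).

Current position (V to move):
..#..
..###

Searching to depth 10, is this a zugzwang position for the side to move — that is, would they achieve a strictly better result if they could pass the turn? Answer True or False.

zugzwang(..#../..###, V) = False

p1 V@[..#../..###]: V00[#.#../#.###]+1* V01[.##../.####]+1
p2 H@[#.#../#.###]: H03[#.###/#.###]-1*
p3 V@[#.###/#.###]: V01[#####/#####]+1*
p4 H@[#####/#####] terminal -1; root [..#../..###] d10
suppose V passes — search the same position with H to move:
pass> p1 H@[..#../..###]: H00[###../..###]+1* H03[..###/..###]-1 H10[..#../#####]+1
pass> p2 V@[###../..###] terminal -1; root [..#../..###] d10
for V: play +1, pass -1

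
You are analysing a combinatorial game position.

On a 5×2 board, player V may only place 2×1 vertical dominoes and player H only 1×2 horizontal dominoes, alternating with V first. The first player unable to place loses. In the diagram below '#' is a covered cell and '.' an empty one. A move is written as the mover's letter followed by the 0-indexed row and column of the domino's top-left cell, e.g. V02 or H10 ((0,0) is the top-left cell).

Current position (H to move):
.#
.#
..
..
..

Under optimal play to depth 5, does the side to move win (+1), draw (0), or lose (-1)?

value(.#/.#/../../.., H) = +1

ply 1, H at .#/.#/../../.. | H20=-1→.#/.#/##/../..; H30=+1→.#/.#/../##/..*; H40=-1→.#/.#/../../##
ply 2, V at .#/.#/../##/.. | V00=-1→##/##/../##/..*; V10=-1→.#/##/#./##/..
ply 3, H at ##/##/../##/.. | H20=+1→##/##/##/##/..*; H40=+1→##/##/../##/##
ply 4: ##/##/##/##/.. is terminal -1 (V); from .#/.#/../../.. depth 5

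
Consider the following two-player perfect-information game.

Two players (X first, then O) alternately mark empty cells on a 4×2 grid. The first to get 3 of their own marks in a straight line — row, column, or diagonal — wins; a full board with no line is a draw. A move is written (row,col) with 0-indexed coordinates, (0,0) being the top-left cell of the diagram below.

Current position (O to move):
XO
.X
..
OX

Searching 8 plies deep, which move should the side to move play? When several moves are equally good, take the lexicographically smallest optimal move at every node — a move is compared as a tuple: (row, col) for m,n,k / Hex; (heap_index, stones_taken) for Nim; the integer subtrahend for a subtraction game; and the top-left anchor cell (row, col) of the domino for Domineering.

O's best at [XO/.X/../OX]: (2,1)

ply 1, O at XO/.X/../OX | (1,0)=-1→XO/OX/../OX; (2,0)=-1→XO/.X/O./OX; (2,1)=+0→XO/.X/.O/OX*
ply 2, X at XO/.X/.O/OX | (1,0)=+0→XO/XX/.O/OX*; (2,0)=+0→XO/.X/XO/OX
ply 3, O at XO/XX/.O/OX | (2,0)=+0→XO/XX/OO/OX*
ply 4: XO/XX/OO/OX is terminal +0 (X); from XO/.X/../OX depth 8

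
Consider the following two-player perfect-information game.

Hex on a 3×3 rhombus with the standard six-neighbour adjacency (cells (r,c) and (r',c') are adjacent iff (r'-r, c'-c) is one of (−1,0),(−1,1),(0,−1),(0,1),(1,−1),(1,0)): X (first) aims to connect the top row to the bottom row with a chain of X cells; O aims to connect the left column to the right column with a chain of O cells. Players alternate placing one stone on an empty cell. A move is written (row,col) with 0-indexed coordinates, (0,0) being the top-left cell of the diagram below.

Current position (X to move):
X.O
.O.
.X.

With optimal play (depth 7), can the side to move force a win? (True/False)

X winning at [X.O/.O./.X.]: False

p1 X@[X.O/.O./.X.]: (0,1)[XXO/.O./.X.]-1* (1,0)[X.O/XO./.X.]-1 (1,2)[X.O/.OX/.X.]-1 (2,0)[X.O/.O./XX.]-1 (2,2)[X.O/.O./.XX]-1
p2 O@[XXO/.O./.X.]: (1,0)[XXO/OO./.X.]+1* (1,2)[XXO/.OO/.X.]+1 (2,0)[XXO/.O./OX.]+1 (2,2)[XXO/.O./.XO]+1
p3 X@[XXO/OO./.X.] terminal -1; root [X.O/.O./.X.] d7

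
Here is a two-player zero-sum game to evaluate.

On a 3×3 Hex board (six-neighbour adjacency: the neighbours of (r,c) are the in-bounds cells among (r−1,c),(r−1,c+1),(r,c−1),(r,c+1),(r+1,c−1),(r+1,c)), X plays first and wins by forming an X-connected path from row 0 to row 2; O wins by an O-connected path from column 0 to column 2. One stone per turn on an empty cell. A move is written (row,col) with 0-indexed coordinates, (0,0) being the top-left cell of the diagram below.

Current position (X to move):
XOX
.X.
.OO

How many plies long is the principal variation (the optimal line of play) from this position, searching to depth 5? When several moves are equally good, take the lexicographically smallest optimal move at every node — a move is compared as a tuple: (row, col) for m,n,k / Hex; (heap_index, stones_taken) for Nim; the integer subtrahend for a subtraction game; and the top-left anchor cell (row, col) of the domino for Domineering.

PV length from [XOX/.X./.OO]: 1 ply

ply 1, X at XOX/.X./.OO | (1,0)=-1→XOX/XX./.OO; (1,2)=-1→XOX/.XX/.OO; (2,0)=+1→XOX/.X./XOO*
ply 2: XOX/.X./XOO is terminal -1 (O); from XOX/.X./.OO depth 5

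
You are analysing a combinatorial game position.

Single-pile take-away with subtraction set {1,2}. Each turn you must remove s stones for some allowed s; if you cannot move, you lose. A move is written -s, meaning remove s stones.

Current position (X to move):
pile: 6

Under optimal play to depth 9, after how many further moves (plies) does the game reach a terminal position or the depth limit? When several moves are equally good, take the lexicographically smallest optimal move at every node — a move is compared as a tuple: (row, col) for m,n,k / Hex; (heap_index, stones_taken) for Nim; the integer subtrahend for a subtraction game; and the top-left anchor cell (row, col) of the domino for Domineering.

PV length from [6]: 4 plies

ply 1, X at 6 | -1=-1→5*; -2=-1→4
ply 2, O at 5 | -1=-1→4; -2=+1→3*
ply 3, X at 3 | -1=-1→2*; -2=-1→1
ply 4, O at 2 | -1=-1→1; -2=+1→0*
ply 5: 0 is terminal -1 (X); from 6 depth 9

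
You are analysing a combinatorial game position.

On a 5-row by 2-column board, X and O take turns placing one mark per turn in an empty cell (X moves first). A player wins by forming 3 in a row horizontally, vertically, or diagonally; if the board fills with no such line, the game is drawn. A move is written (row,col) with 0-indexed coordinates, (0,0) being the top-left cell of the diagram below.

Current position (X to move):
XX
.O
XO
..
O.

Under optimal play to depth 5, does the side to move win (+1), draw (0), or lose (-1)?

[XX/.O/XO/../O.] X move#1: (1,0):+1/XX/XO/XO/../O.*, (3,0):-1/XX/.O/XO/X./O., (3,1):+0/XX/.O/XO/.X/O., (4,1):-1/XX/.O/XO/../OX
[XX/XO/XO/../O.] end (terminal -1, O#2); searched XX/.O/XO/../O. to 5

value(XX/.O/XO/../O., X) = +1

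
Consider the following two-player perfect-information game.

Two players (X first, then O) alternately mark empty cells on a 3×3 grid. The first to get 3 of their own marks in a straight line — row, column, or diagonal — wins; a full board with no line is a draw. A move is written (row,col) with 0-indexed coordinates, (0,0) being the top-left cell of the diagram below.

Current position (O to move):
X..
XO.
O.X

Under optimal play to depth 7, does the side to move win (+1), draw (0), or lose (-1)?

value(X../XO./O.X, O) = +1

p1 O@[X../XO./O.X]: (0,1)[XO./XO./O.X]+1* (0,2)[X.O/XO./O.X]+1 (1,2)[X../XOO/O.X]+0 (2,1)[X../XO./OOX]+1
p2 X@[XO./XO./O.X]: (0,2)[XOX/XO./O.X]-1* (1,2)[XO./XOX/O.X]-1 (2,1)[XO./XO./OXX]-1
p3 O@[XOX/XO./O.X]: (1,2)[XOX/XOO/O.X]+0 (2,1)[XOX/XO./OOX]+1*
p4 X@[XOX/XO./OOX] terminal -1; root [X../XO./O.X] d7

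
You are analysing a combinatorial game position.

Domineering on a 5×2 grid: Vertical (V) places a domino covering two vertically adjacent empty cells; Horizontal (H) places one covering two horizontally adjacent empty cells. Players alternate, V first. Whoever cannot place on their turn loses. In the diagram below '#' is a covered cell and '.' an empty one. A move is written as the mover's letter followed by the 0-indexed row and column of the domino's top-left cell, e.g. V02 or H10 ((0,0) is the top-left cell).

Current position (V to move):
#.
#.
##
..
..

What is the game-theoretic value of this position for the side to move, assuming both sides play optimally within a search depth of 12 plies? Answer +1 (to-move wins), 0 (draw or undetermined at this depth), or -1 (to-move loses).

value(#./#./##/../.., V) = +1

ply 1, V at #./#./##/../.. | V01=-1→##/##/##/../..; V30=+1→#./#./##/#./#.*; V31=+1→#./#./##/.#/.#
ply 2: #./#./##/#./#. is terminal -1 (H); from #./#./##/../.. depth 12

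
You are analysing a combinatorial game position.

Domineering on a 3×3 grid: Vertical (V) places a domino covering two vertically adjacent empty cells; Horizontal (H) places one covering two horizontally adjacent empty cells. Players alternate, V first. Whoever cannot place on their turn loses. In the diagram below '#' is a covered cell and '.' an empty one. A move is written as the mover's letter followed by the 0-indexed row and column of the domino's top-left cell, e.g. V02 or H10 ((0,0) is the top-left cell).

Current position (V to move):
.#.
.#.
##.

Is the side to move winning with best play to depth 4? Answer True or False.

[.#./.#./##.] V move#1: V00:+1/##./##./##.*, V02:+1/.##/.##/##., V12:+1/.#./.##/###
[##./##./##.] end (terminal -1, H#2); searched .#./.#./##. to 4

V winning at [.#./.#./##.]: True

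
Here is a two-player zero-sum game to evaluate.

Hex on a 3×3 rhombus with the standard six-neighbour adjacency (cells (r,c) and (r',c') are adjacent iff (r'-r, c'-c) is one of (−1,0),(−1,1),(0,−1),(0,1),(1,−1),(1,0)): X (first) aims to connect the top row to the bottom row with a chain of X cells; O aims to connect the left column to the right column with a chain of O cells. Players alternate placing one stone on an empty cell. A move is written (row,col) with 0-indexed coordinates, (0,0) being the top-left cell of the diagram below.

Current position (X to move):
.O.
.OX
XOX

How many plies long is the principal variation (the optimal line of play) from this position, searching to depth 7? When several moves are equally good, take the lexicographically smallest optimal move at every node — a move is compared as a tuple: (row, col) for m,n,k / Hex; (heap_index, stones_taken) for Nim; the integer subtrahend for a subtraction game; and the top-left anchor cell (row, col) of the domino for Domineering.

ply 1, X at .O./.OX/XOX | (0,0)=+1→XO./.OX/XOX*; (0,2)=+1→.OX/.OX/XOX; (1,0)=+1→.O./XOX/XOX
ply 2, O at XO./.OX/XOX | (0,2)=-1→XOO/.OX/XOX*; (1,0)=-1→XO./OOX/XOX
ply 3, X at XOO/.OX/XOX | (1,0)=+1→XOO/XOX/XOX*
ply 4: XOO/XOX/XOX is terminal -1 (O); from .O./.OX/XOX depth 7

PV length from [.O./.OX/XOX]: 3 plies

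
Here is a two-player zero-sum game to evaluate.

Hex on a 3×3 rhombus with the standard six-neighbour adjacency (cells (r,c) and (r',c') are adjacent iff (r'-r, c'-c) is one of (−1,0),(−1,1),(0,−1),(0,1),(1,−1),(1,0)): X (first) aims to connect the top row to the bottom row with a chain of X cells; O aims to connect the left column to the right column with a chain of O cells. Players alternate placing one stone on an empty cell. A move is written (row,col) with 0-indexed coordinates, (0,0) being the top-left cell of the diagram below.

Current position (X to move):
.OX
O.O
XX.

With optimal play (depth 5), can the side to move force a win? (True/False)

p1 X@[.OX/O.O/XX.]: (0,0)[XOX/O.O/XX.]-1 (1,1)[.OX/OXO/XX.]+1* (2,2)[.OX/O.O/XXX]-1
p2 O@[.OX/OXO/XX.] terminal -1; root [.OX/O.O/XX.] d5

X winning at [.OX/O.O/XX.]: True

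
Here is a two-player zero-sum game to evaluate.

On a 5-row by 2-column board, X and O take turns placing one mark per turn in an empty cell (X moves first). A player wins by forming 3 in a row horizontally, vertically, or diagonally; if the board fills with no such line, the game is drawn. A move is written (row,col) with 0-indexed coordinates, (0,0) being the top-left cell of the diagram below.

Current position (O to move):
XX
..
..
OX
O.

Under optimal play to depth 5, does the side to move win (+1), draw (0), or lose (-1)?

[XX/../../OX/O.] O move#1: (1,0):+0/XX/O./../OX/O., (1,1):+0/XX/.O/../OX/O., (2,0):+1/XX/../O./OX/O.*, (2,1):+0/XX/../.O/OX/O., (4,1):+0/XX/../../OX/OO
[XX/../O./OX/O.] end (terminal -1, X#2); searched XX/../../OX/O. to 5

value(XX/../../OX/O., O) = +1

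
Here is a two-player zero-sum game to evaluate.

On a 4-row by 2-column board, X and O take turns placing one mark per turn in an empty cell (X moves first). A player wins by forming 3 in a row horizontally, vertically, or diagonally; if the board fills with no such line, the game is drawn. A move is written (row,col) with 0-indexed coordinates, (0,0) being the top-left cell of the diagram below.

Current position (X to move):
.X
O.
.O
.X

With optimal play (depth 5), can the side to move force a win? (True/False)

X winning at [.X/O./.O/.X]: False

[.X/O./.O/.X] X move#1: (0,0):+0/XX/O./.O/.X*, (1,1):-1/.X/OX/.O/.X, (2,0):+0/.X/O./XO/.X, (3,0):+0/.X/O./.O/XX
[XX/O./.O/.X] O move#2: (1,1):+0/XX/OO/.O/.X*, (2,0):+0/XX/O./OO/.X, (3,0):+0/XX/O./.O/OX
[XX/OO/.O/.X] X move#3: (2,0):+0/XX/OO/XO/.X*, (3,0):+0/XX/OO/.O/XX
[XX/OO/XO/.X] O move#4: (3,0):+0/XX/OO/XO/OX*
[XX/OO/XO/OX] end (terminal +0, X#5); searched .X/O./.O/.X to 5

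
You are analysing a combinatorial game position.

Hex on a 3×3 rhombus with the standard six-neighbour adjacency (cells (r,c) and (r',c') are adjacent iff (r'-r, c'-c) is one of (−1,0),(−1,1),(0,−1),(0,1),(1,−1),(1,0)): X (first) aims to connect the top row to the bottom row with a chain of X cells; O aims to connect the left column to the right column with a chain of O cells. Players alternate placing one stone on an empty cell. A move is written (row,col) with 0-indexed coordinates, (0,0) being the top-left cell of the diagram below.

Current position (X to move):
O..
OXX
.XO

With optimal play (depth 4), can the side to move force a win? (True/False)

X winning at [O../OXX/.XO]: True

ply 1, X at O../OXX/.XO | (0,1)=+1→OX./OXX/.XO*; (0,2)=+1→O.X/OXX/.XO; (2,0)=+1→O../OXX/XXO
ply 2: OX./OXX/.XO is terminal -1 (O); from O../OXX/.XO depth 4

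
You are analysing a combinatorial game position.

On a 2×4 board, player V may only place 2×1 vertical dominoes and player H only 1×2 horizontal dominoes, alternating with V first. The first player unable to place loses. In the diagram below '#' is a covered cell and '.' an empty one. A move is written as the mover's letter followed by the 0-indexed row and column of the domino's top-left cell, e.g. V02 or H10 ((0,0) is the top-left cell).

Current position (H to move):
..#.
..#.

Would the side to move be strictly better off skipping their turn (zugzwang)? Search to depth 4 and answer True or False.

zugzwang(..#./..#., H) = False

[..#./..#.] H move#1: H00:+1/###./..#.*, H10:+1/..#./###.
[###./..#.] V move#2: V03:-1/####/..##*
[####/..##] H move#3: H10:+1/####/####*
[####/####] end (terminal -1, V#4); searched ..#./..#. to 4
if H skipped the turn, V would face:
~ [..#./..#.] V move#1: V00:+1/#.#./#.#.*, V01:+1/.##./.##., V03:-1/..##/..##
~ [#.#./#.#.] end (terminal -1, H#2); searched ..#./..#. to 4
compare (H): move=+1 vs pass=-1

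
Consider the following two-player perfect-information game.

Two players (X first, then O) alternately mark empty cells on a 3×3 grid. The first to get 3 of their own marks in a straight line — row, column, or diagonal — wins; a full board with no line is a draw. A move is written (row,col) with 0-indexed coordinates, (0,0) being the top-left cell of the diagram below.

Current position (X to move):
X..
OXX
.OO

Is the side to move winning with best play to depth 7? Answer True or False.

ply 1, X at X../OXX/.OO | (0,1)=-1→XX./OXX/.OO; (0,2)=-1→X.X/OXX/.OO; (2,0)=+0→X../OXX/XOO*
ply 2, O at X../OXX/XOO | (0,1)=-1→XO./OXX/XOO; (0,2)=+0→X.O/OXX/XOO*
ply 3, X at X.O/OXX/XOO | (0,1)=+0→XXO/OXX/XOO*
ply 4: XXO/OXX/XOO is terminal +0 (O); from X../OXX/.OO depth 7

X winning at [X../OXX/.OO]: False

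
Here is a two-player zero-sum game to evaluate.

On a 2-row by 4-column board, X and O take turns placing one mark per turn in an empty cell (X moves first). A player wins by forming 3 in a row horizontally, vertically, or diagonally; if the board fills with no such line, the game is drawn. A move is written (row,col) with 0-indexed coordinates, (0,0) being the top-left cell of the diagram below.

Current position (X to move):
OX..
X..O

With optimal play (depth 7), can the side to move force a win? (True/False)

X winning at [OX../X..O]: False

p1 X@[OX../X..O]: (0,2)[OXX./X..O]+0* (0,3)[OX.X/X..O]+0 (1,1)[OX../XX.O]+0 (1,2)[OX../X.XO]+0
p2 O@[OXX./X..O]: (0,3)[OXXO/X..O]+0* (1,1)[OXX./XO.O]-1 (1,2)[OXX./X.OO]-1
p3 X@[OXXO/X..O]: (1,1)[OXXO/XX.O]+0* (1,2)[OXXO/X.XO]+0
p4 O@[OXXO/XX.O]: (1,2)[OXXO/XXOO]+0*
p5 X@[OXXO/XXOO] terminal +0; root [OX../X..O] d7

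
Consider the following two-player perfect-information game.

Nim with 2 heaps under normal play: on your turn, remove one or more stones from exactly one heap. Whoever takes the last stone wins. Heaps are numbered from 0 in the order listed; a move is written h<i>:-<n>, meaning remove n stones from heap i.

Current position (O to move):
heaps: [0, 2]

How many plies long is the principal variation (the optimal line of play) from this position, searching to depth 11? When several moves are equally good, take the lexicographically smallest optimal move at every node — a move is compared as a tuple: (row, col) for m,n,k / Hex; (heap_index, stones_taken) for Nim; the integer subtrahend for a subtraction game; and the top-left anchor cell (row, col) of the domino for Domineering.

PV length from [(0,2)]: 1 ply

p1 O@[(0,2)]: h1:-1[(0,1)]-1 h1:-2[(0,0)]+1*
p2 X@[(0,0)] terminal -1; root [(0,2)] d11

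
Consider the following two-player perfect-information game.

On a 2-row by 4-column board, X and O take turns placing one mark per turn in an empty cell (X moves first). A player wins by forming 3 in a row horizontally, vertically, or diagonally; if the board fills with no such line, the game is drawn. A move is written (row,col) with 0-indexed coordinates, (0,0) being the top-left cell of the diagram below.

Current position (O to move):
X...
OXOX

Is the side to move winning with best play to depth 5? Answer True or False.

O winning at [X.../OXOX]: False

ply 1, O at X.../OXOX | (0,1)=+0→XO../OXOX*; (0,2)=+0→X.O./OXOX; (0,3)=+0→X..O/OXOX
ply 2, X at XO../OXOX | (0,2)=+0→XOX./OXOX*; (0,3)=+0→XO.X/OXOX
ply 3, O at XOX./OXOX | (0,3)=+0→XOXO/OXOX*
ply 4: XOXO/OXOX is terminal +0 (X); from X.../OXOX depth 5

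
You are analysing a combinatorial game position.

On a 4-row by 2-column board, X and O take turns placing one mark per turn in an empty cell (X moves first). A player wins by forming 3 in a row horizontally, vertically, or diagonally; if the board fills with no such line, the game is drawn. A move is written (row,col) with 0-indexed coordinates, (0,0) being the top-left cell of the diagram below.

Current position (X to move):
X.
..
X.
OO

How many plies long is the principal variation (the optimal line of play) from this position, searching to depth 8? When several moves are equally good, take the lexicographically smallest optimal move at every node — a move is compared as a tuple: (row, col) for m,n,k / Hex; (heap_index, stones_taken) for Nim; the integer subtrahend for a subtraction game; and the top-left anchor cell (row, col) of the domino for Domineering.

ply 1, X at X./../X./OO | (0,1)=+0→XX/../X./OO; (1,0)=+1→X./X./X./OO*; (1,1)=+0→X./.X/X./OO; (2,1)=+0→X./../XX/OO
ply 2: X./X./X./OO is terminal -1 (O); from X./../X./OO depth 8

PV length from [X./../X./OO]: 1 ply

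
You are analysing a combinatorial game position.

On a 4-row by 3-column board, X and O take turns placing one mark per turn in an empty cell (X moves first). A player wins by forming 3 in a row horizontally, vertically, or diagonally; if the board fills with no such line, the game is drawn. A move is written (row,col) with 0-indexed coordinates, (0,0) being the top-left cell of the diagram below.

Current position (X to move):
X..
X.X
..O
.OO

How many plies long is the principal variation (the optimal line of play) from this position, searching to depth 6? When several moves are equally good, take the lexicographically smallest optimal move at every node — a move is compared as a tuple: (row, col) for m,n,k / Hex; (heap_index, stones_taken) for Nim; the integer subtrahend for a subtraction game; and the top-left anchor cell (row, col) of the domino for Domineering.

PV length from [X../X.X/..O/.OO]: 1 ply

[X../X.X/..O/.OO] X move#1: (0,1):-1/XX./X.X/..O/.OO, (0,2):-1/X.X/X.X/..O/.OO, (1,1):+1/X../XXX/..O/.OO*, (2,0):+1/X../X.X/X.O/.OO, (2,1):-1/X../X.X/.XO/.OO, (3,0):+1/X../X.X/..O/XOO
[X../XXX/..O/.OO] end (terminal -1, O#2); searched X../X.X/..O/.OO to 6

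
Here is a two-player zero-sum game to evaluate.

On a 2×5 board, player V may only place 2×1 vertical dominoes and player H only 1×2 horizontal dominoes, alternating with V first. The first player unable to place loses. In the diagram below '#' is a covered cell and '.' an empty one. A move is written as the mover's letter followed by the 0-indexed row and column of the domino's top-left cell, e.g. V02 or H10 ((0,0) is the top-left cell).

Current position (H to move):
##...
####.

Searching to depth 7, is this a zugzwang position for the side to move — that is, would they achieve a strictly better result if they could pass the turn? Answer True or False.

zugzwang(##.../####., H) = False

p1 H@[##.../####.]: H02[####./####.]-1 H03[##.##/####.]+1*
p2 V@[##.##/####.] terminal -1; root [##.../####.] d7
pass branch (V moves first from the same position):
  | p1 V@[##.../####.]: V04[##..#/#####]-1*
  | p2 H@[##..#/#####]: H02[#####/#####]+1*
  | p3 V@[#####/#####] terminal -1; root [##.../####.] d7
H moving scores +1; H passing scores +1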